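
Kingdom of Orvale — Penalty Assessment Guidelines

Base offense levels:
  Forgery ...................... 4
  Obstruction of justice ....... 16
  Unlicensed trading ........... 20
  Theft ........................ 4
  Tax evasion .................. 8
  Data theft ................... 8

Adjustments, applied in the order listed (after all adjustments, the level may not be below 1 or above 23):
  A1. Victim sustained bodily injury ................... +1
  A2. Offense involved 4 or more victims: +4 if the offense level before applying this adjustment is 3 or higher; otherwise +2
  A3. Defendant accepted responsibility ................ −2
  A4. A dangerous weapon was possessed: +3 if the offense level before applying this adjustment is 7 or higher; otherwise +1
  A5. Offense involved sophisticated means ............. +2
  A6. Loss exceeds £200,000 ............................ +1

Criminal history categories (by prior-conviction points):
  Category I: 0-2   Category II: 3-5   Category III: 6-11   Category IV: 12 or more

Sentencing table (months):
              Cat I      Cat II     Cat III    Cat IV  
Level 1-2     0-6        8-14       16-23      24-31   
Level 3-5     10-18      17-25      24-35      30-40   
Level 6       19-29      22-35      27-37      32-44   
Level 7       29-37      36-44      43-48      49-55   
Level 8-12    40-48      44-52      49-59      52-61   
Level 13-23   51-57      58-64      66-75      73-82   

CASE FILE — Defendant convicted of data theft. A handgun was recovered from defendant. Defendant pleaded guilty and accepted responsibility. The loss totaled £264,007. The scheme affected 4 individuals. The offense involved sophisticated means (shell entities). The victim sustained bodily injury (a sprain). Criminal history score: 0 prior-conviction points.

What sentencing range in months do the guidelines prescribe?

51-57 months

Base offense level for data theft: 8.
A1 applies: 8 + 1 = 9.
A2 applies (level before this adjustment is 9 ≥ 3, so +4): 9 + 4 = 13.
A3 applies: 13 − 2 = 11.
A4 applies (level before this adjustment is 11 ≥ 7, so +3): 11 + 3 = 14.
A5 applies: 14 + 2 = 16.
A6 applies: 16 + 1 = 17.
Final offense level: 17.
Criminal history: 0 prior points → Category I (0-2).
Level 17 falls in the 13-23 band.
Grid: Level 13-23 × Category I = 51-57 months.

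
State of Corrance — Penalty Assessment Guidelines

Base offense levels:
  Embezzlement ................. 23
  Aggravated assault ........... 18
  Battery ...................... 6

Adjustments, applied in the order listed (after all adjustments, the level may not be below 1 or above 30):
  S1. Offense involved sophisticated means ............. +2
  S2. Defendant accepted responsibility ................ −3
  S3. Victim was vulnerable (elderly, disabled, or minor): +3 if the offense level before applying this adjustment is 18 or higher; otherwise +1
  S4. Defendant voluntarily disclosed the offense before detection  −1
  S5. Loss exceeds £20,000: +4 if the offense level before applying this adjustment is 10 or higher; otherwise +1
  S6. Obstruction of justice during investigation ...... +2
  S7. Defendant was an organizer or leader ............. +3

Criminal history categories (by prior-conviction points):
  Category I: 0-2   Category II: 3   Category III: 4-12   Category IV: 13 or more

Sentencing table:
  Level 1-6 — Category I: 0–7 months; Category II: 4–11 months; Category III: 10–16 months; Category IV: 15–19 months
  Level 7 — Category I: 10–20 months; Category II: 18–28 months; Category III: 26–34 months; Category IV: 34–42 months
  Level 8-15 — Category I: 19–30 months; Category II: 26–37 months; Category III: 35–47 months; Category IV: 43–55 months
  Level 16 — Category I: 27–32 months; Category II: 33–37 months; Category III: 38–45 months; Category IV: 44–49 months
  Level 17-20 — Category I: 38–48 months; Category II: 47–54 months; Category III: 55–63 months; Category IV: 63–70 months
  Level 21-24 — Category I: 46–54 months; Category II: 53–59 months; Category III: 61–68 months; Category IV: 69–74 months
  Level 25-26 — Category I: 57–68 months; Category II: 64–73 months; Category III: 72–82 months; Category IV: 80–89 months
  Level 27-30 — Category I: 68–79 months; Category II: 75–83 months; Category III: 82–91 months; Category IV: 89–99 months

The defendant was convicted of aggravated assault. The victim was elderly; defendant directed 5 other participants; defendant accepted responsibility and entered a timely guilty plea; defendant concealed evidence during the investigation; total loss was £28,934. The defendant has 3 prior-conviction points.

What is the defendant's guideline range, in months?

Base offense level for aggravated assault: 18.
S2 applies: 18 − 3 = 15.
S3 applies (level before this adjustment is 15 < 18, so +1): 15 + 1 = 16.
S5 applies (level before this adjustment is 16 ≥ 10, so +4): 16 + 4 = 20.
S6 applies: 20 + 2 = 22.
S7 applies: 22 + 3 = 25.
Final offense level: 25.
Criminal history: 3 prior points → Category II (3).
Level 25 falls in the 25-26 band.
Grid: Level 25-26 × Category II = 64-73 months.

64-73 months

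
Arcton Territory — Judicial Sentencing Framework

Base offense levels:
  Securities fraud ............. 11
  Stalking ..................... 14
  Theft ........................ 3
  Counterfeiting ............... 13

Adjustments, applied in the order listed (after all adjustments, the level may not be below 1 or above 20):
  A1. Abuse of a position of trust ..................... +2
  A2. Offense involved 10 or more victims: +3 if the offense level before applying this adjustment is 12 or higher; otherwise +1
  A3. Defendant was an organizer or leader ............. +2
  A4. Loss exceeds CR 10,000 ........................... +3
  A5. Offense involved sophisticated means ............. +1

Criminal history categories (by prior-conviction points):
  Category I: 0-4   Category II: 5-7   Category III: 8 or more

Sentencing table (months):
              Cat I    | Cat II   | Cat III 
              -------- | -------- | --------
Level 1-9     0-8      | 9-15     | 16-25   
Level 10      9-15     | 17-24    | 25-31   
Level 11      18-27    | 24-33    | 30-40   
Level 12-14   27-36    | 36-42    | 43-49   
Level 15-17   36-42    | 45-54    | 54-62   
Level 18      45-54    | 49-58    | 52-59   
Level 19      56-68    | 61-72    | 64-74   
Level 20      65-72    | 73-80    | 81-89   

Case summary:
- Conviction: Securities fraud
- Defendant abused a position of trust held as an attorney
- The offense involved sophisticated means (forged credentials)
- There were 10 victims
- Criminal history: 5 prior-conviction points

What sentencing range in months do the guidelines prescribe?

Base offense level for securities fraud: 11.
A1 applies: 11 + 2 = 13.
A2 applies (level before this adjustment is 13 ≥ 12, so +3): 13 + 3 = 16.
A3 does not apply.
A4 does not apply.
A5 applies: 16 + 1 = 17.
Final offense level: 17.
Criminal history: 5 prior points → Category II (5-7).
Level 17 falls in the 15-17 band.
Grid: Level 15-17 × Category II = 45-54 months.

45-54 months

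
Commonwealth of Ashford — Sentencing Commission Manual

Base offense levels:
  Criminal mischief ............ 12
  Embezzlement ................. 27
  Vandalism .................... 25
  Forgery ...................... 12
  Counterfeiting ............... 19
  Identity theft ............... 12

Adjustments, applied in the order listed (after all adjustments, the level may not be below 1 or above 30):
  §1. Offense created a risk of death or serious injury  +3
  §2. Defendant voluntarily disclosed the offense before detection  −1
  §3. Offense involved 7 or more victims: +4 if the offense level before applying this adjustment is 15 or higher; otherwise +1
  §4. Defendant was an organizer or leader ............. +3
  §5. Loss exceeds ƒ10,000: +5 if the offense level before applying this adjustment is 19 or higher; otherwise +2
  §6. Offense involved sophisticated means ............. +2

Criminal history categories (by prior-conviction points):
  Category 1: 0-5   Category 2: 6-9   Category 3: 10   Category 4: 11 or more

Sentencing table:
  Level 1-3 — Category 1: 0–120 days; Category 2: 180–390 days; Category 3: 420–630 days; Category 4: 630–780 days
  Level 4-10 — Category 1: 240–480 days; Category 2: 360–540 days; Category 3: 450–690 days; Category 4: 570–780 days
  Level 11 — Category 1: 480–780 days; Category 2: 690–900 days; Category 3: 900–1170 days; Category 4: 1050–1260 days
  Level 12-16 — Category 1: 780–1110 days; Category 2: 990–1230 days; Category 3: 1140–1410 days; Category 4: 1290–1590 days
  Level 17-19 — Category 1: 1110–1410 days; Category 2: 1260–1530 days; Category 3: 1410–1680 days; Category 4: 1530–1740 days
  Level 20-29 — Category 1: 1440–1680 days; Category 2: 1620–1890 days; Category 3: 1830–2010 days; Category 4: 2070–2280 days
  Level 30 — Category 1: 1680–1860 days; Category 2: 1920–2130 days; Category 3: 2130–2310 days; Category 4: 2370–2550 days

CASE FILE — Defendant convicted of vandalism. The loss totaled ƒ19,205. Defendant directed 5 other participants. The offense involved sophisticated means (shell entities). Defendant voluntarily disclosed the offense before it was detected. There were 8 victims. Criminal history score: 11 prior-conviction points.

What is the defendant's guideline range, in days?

2370-2550 days

Base offense level for vandalism: 25.
§1 does not apply.
§2 applies: 25 − 1 = 24.
§3 applies (level before this adjustment is 24 ≥ 15, so +4): 24 + 4 = 28.
§4 applies: 28 + 3 = 31.
§5 applies (level before this adjustment is 31 ≥ 19, so +5): 31 + 5 = 36.
§6 applies: 36 + 2 = 38.
Level 38 exceeds the maximum of 30; capped at 30.
Final offense level: 30.
Criminal history: 11 prior points → Category 4 (11+).
Level 30 falls in the 30 band.
Grid: Level 30 × Category 4 = 2370-2550 days.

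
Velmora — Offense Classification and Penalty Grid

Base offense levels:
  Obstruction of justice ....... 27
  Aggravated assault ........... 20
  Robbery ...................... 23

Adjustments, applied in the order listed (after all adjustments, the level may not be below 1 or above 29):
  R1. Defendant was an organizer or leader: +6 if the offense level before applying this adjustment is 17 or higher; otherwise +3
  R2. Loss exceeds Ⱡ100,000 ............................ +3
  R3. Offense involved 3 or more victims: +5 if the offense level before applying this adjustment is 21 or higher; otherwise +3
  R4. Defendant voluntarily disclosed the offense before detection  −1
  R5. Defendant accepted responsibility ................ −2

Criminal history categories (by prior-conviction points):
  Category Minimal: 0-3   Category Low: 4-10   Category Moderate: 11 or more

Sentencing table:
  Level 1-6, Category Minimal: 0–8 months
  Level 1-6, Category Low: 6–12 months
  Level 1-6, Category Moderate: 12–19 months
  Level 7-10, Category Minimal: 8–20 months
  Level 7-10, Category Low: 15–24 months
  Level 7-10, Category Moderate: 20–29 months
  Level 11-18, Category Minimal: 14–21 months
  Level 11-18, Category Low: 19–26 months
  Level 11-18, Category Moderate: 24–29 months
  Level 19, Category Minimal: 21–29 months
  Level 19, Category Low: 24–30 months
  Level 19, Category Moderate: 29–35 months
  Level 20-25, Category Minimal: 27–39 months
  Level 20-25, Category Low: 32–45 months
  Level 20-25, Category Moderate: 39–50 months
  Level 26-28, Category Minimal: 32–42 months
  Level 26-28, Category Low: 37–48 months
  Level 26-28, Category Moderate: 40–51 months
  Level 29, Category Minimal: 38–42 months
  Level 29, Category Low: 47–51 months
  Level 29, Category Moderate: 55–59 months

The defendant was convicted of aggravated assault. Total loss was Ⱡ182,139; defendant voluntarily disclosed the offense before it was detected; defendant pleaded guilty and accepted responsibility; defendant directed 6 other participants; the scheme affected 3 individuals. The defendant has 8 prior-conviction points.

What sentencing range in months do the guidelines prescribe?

Base offense level for aggravated assault: 20.
R1 applies (level before this adjustment is 20 ≥ 17, so +6): 20 + 6 = 26.
R2 applies: 26 + 3 = 29.
R3 applies (level before this adjustment is 29 ≥ 21, so +5): 29 + 5 = 34.
R4 applies: 34 − 1 = 33.
R5 applies: 33 − 2 = 31.
Level 31 exceeds the maximum of 29; capped at 29.
Final offense level: 29.
Criminal history: 8 prior points → Category Low (4-10).
Level 29 falls in the 29 band.
Grid: Level 29 × Category Low = 47-51 months.

47-51 months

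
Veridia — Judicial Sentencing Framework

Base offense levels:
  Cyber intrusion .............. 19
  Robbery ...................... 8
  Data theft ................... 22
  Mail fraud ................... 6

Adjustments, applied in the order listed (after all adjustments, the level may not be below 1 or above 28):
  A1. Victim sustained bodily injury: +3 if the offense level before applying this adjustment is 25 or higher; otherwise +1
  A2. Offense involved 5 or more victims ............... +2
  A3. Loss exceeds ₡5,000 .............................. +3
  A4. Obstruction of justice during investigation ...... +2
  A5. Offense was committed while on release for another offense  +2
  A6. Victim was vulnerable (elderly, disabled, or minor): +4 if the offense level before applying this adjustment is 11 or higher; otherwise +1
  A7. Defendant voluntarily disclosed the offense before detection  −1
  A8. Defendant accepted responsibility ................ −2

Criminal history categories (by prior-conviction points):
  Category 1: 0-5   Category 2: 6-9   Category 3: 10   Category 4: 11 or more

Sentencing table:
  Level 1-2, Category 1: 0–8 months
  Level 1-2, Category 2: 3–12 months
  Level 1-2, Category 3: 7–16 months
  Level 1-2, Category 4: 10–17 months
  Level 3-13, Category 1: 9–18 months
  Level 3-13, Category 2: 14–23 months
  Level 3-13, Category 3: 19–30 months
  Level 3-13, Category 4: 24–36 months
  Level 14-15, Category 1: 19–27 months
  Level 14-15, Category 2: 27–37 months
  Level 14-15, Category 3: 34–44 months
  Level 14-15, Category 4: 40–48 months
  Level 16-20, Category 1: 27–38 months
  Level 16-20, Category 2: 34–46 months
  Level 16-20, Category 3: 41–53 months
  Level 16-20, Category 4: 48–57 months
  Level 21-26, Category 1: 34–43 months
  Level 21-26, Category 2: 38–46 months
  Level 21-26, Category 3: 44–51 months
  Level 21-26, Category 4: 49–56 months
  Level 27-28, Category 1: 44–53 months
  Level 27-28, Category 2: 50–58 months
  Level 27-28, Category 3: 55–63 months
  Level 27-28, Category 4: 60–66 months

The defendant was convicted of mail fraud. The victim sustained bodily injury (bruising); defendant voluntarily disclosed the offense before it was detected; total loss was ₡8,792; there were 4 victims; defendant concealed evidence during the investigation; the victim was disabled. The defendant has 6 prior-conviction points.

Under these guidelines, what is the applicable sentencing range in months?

Base offense level for mail fraud: 6.
A1 applies (level before this adjustment is 6 < 25, so +1): 6 + 1 = 7.
A3 applies: 7 + 3 = 10.
A4 applies: 10 + 2 = 12.
A6 applies (level before this adjustment is 12 ≥ 11, so +4): 12 + 4 = 16.
A7 applies: 16 − 1 = 15.
A8 does not apply.
Final offense level: 15.
Criminal history: 6 prior points → Category 2 (6-9).
Level 15 falls in the 14-15 band.
Grid: Level 14-15 × Category 2 = 27-37 months.

27-37 months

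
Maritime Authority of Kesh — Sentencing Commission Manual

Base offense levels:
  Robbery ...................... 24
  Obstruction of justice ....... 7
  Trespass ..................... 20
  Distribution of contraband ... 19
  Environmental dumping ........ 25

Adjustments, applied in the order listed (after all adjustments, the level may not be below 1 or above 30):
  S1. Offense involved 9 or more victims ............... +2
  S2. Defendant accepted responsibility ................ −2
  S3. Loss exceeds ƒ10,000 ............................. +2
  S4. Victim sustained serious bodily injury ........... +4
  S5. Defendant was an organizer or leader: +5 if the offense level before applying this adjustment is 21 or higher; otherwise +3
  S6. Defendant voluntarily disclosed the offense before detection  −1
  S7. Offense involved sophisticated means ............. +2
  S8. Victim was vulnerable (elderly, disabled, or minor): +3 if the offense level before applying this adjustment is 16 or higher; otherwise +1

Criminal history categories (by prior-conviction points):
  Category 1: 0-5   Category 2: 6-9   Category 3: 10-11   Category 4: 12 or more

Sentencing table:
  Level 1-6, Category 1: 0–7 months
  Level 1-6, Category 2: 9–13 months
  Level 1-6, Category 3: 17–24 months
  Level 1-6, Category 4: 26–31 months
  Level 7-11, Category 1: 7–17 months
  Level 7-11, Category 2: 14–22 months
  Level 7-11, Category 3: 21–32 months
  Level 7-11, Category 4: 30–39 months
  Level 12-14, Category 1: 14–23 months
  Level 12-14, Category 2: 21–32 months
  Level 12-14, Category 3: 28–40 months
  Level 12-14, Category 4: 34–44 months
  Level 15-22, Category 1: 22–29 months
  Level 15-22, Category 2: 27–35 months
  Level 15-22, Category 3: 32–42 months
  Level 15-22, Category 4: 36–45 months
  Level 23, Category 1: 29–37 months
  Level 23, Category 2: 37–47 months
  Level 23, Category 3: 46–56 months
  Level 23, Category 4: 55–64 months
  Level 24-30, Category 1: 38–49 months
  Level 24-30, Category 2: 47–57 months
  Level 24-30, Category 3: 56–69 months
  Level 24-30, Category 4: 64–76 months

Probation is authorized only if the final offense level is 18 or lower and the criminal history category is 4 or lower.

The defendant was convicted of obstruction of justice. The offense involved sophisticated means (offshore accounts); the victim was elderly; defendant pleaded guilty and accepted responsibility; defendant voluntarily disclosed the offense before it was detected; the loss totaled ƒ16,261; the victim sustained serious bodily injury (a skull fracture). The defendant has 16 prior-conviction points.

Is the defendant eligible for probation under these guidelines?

Base offense level for obstruction of justice: 7.
S2 applies: 7 − 2 = 5.
S3 applies: 5 + 2 = 7.
S4 applies: 7 + 4 = 11.
S5 does not apply.
S6 applies: 11 − 1 = 10.
S7 applies: 10 + 2 = 12.
S8 applies (level before this adjustment is 12 < 16, so +1): 12 + 1 = 13.
Final offense level: 13.
Criminal history: 16 prior points → Category 4 (12+).
Level 13 falls in the 12-14 band.
Grid: Level 12-14 × Category 4 = 34-44 months.
Probation check: level 13 ≤ 18 and category 4 ≤ 4 → eligible.

Yes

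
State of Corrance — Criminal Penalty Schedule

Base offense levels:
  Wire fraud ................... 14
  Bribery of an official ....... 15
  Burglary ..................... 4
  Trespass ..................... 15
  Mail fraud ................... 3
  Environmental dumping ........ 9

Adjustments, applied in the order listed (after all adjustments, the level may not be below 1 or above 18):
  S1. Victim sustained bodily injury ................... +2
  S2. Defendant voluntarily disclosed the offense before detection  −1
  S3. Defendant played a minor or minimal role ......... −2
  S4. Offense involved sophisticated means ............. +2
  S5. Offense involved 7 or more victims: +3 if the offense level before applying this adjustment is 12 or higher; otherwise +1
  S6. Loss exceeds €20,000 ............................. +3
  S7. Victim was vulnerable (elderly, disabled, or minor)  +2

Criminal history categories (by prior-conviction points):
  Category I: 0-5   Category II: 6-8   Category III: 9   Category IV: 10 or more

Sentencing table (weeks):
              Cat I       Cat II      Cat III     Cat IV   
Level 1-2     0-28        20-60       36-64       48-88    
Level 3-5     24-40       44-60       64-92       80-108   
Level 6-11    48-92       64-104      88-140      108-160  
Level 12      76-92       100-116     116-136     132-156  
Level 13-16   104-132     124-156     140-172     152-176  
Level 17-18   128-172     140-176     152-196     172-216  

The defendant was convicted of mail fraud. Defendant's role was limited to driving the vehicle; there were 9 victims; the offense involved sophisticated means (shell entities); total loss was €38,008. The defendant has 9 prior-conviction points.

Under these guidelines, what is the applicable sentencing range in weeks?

Base offense level for mail fraud: 3.
S2 does not apply.
S3 applies: 3 − 2 = 1.
S4 applies: 1 + 2 = 3.
S5 applies (level before this adjustment is 3 < 12, so +1): 3 + 1 = 4.
S6 applies: 4 + 3 = 7.
Final offense level: 7.
Criminal history: 9 prior points → Category III (9).
Level 7 falls in the 6-11 band.
Grid: Level 6-11 × Category III = 88-140 weeks.

88-140 weeks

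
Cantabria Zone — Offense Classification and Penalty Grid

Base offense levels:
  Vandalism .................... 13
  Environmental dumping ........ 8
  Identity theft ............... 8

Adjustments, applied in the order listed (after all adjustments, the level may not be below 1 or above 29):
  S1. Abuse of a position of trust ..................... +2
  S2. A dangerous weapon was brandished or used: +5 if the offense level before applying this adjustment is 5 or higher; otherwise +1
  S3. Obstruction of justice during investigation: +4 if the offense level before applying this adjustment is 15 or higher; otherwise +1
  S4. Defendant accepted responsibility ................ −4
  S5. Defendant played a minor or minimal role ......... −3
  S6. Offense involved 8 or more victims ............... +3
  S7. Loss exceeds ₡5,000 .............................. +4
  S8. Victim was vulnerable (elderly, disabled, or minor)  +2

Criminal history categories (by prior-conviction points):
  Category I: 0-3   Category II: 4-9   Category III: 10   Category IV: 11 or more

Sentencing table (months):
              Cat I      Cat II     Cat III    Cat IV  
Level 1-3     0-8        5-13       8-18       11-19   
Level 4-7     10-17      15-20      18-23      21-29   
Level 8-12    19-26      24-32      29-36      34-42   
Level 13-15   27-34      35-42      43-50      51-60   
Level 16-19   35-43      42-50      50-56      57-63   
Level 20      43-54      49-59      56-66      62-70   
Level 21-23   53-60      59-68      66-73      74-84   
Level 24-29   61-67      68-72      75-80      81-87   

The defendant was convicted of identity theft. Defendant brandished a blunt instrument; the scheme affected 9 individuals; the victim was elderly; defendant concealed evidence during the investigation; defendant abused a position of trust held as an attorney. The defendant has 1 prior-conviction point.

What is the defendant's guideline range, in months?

Base offense level for identity theft: 8.
S1 applies: 8 + 2 = 10.
S2 applies (level before this adjustment is 10 ≥ 5, so +5): 10 + 5 = 15.
S3 applies (level before this adjustment is 15 ≥ 15, so +4): 15 + 4 = 19.
S4 does not apply.
S5 does not apply.
S6 applies: 19 + 3 = 22.
S8 applies: 22 + 2 = 24.
Final offense level: 24.
Criminal history: 1 prior point → Category I (0-3).
Level 24 falls in the 24-29 band.
Grid: Level 24-29 × Category I = 61-67 months.

61-67 months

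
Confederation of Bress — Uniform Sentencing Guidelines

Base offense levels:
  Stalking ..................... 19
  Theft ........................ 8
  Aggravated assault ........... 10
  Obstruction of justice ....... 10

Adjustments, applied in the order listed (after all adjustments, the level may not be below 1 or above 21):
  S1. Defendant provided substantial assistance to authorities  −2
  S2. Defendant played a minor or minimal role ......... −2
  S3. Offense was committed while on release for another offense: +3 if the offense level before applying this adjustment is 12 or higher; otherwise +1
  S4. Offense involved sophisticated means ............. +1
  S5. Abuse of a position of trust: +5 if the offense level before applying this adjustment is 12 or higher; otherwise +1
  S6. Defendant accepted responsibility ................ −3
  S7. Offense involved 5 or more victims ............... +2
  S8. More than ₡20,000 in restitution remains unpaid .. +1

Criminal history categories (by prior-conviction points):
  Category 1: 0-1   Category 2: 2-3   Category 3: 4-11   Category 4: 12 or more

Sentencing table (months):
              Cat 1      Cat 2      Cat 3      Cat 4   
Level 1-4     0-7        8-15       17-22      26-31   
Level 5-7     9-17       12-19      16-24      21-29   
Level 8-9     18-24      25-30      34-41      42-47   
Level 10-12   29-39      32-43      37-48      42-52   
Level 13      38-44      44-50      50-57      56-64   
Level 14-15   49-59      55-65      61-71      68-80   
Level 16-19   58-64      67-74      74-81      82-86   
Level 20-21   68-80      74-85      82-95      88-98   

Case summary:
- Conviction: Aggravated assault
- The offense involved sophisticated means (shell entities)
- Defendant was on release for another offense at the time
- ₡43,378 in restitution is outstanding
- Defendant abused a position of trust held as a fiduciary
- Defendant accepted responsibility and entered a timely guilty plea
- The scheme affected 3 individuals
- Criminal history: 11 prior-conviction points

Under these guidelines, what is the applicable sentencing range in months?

Base offense level for aggravated assault: 10.
S1 does not apply.
S3 applies (level before this adjustment is 10 < 12, so +1): 10 + 1 = 11.
S4 applies: 11 + 1 = 12.
S5 applies (level before this adjustment is 12 ≥ 12, so +5): 12 + 5 = 17.
S6 applies: 17 − 3 = 14.
S7 does not apply.
S8 applies: 14 + 1 = 15.
Final offense level: 15.
Criminal history: 11 prior points → Category 3 (4-11).
Level 15 falls in the 14-15 band.
Grid: Level 14-15 × Category 3 = 61-71 months.

61-71 months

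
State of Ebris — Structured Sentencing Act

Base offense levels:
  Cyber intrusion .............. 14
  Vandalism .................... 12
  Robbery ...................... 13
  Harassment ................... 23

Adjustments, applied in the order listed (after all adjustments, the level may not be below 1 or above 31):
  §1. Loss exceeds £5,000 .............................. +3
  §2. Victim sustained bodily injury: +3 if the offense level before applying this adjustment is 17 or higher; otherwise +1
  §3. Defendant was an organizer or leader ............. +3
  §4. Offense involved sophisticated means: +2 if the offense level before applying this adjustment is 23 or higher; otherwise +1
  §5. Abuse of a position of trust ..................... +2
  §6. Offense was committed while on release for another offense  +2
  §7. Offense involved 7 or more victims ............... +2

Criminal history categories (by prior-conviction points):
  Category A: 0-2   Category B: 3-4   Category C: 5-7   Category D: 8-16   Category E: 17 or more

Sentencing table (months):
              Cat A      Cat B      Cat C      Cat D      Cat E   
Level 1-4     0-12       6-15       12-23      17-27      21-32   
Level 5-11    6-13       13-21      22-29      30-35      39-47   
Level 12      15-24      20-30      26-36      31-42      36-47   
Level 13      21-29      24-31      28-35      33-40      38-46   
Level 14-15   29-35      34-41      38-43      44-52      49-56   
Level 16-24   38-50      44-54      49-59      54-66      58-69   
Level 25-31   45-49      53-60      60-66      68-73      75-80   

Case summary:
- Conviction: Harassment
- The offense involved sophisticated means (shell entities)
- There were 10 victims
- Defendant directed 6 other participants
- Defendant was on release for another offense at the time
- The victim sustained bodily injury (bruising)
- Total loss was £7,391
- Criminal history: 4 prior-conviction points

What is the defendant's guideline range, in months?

53-60 months

Base offense level for harassment: 23.
§1 applies: 23 + 3 = 26.
§2 applies (level before this adjustment is 26 ≥ 17, so +3): 26 + 3 = 29.
§3 applies: 29 + 3 = 32.
§4 applies (level before this adjustment is 32 ≥ 23, so +2): 32 + 2 = 34.
§6 applies: 34 + 2 = 36.
§7 applies: 36 + 2 = 38.
Level 38 exceeds the maximum of 31; capped at 31.
Final offense level: 31.
Criminal history: 4 prior points → Category B (3-4).
Level 31 falls in the 25-31 band.
Grid: Level 25-31 × Category B = 53-60 months.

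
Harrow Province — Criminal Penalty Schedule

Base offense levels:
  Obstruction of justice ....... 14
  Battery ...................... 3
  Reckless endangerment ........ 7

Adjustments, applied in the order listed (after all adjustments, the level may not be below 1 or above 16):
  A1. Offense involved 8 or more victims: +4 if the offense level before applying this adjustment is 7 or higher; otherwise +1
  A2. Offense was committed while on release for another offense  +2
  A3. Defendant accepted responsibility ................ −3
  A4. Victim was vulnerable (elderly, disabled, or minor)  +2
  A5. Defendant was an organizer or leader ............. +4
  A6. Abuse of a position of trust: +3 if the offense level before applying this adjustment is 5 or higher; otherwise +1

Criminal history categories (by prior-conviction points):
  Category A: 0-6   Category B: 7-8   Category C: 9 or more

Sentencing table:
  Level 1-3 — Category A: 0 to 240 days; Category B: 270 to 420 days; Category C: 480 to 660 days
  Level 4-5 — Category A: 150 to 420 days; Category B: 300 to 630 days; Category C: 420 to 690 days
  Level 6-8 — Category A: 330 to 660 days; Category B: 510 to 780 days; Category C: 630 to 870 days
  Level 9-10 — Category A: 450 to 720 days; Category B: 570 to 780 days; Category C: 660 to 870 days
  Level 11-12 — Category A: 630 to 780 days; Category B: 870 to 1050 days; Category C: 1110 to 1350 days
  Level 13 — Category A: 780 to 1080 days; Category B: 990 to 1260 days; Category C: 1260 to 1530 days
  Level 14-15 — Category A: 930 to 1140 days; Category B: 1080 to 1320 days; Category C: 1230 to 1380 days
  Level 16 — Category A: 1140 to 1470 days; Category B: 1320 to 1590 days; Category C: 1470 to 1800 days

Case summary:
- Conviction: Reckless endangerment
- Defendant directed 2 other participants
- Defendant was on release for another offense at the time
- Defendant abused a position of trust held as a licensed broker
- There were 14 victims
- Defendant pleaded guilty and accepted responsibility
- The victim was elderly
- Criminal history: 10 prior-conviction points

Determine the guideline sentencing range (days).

Base offense level for reckless endangerment: 7.
A1 applies (level before this adjustment is 7 ≥ 7, so +4): 7 + 4 = 11.
A2 applies: 11 + 2 = 13.
A3 applies: 13 − 3 = 10.
A4 applies: 10 + 2 = 12.
A5 applies: 12 + 4 = 16.
A6 applies (level before this adjustment is 16 ≥ 5, so +3): 16 + 3 = 19.
Level 19 exceeds the maximum of 16; capped at 16.
Final offense level: 16.
Criminal history: 10 prior points → Category C (9+).
Level 16 falls in the 16 band.
Grid: Level 16 × Category C = 1470-1800 days.

1470-1800 days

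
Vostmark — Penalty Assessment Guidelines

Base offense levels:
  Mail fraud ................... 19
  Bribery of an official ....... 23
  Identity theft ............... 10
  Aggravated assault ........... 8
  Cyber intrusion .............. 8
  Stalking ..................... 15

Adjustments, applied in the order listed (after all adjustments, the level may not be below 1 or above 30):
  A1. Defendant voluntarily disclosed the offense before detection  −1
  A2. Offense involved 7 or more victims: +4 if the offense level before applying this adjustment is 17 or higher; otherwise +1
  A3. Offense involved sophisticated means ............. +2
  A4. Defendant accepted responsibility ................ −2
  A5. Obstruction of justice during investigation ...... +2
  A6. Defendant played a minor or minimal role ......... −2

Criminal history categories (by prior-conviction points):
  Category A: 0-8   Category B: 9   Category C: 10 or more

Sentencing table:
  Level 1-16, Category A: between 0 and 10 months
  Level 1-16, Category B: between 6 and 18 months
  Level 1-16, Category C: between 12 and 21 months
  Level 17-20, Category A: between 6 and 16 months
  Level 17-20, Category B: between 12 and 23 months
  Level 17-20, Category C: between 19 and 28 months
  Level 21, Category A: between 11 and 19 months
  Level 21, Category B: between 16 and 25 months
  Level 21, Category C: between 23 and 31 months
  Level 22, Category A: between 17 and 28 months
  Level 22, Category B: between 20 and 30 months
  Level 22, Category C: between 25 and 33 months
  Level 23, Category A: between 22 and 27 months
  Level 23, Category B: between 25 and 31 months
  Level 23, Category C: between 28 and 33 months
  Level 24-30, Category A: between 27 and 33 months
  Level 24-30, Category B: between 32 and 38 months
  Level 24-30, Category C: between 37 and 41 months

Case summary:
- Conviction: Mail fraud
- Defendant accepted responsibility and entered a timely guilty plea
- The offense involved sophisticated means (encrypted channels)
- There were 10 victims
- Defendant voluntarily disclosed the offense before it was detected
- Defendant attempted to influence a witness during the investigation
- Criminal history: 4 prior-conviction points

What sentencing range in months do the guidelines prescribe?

27-33 months

Base offense level for mail fraud: 19.
A1 applies: 19 − 1 = 18.
A2 applies (level before this adjustment is 18 ≥ 17, so +4): 18 + 4 = 22.
A3 applies: 22 + 2 = 24.
A4 applies: 24 − 2 = 22.
A5 applies: 22 + 2 = 24.
Final offense level: 24.
Criminal history: 4 prior points → Category A (0-8).
Level 24 falls in the 24-30 band.
Grid: Level 24-30 × Category A = 27-33 months.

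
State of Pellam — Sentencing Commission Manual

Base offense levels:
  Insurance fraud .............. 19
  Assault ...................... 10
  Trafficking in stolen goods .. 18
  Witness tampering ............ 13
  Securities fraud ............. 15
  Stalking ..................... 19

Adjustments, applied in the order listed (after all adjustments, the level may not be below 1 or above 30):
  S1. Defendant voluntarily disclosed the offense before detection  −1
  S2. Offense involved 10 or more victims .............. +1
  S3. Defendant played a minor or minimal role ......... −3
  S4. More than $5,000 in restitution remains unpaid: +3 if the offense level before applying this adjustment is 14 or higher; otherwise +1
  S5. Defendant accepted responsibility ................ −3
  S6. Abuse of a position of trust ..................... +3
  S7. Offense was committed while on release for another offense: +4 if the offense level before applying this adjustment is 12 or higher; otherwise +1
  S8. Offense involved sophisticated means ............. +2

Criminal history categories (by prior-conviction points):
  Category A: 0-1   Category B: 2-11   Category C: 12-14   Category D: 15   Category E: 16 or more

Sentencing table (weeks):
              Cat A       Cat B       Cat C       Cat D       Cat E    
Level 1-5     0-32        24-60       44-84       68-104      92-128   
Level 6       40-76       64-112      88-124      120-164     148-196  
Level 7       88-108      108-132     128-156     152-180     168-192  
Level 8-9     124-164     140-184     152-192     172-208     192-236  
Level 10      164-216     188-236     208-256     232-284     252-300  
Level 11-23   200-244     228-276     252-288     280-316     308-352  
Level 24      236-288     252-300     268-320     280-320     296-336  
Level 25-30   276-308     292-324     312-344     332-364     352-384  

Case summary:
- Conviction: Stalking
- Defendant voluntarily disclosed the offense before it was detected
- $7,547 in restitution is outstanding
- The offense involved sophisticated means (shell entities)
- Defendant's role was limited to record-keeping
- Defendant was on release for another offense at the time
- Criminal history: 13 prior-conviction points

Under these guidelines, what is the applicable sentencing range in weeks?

Base offense level for stalking: 19.
S1 applies: 19 − 1 = 18.
S3 applies: 18 − 3 = 15.
S4 applies (level before this adjustment is 15 ≥ 14, so +3): 15 + 3 = 18.
S5 does not apply.
S6 does not apply.
S7 applies (level before this adjustment is 18 ≥ 12, so +4): 18 + 4 = 22.
S8 applies: 22 + 2 = 24.
Final offense level: 24.
Criminal history: 13 prior points → Category C (12-14).
Level 24 falls in the 24 band.
Grid: Level 24 × Category C = 268-320 weeks.

268-320 weeks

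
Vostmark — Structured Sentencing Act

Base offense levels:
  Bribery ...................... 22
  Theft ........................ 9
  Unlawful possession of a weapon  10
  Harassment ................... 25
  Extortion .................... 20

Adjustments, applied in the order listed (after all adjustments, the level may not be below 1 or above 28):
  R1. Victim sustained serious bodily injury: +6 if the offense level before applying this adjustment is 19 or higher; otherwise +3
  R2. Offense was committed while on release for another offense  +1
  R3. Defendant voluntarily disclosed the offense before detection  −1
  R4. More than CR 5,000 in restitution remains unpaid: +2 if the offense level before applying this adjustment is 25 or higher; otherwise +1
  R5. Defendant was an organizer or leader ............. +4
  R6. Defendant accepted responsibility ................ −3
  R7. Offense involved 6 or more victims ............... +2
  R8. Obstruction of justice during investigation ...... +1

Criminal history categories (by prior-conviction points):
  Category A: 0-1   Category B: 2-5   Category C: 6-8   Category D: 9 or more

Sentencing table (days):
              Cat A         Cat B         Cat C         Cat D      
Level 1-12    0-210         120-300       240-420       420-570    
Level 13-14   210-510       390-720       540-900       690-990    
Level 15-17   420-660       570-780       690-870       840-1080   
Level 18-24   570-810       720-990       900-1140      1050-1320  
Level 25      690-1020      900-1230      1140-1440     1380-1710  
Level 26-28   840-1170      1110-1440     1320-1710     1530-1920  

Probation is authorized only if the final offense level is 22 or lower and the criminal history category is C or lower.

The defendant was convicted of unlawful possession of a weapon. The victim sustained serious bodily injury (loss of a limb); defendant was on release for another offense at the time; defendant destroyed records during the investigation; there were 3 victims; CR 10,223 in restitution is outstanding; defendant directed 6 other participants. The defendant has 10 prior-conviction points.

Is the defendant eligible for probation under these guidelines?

Base offense level for unlawful possession of a weapon: 10.
R1 applies (level before this adjustment is 10 < 19, so +3): 10 + 3 = 13.
R2 applies: 13 + 1 = 14.
R4 applies (level before this adjustment is 14 < 25, so +1): 14 + 1 = 15.
R5 applies: 15 + 4 = 19.
R8 applies: 19 + 1 = 20.
Final offense level: 20.
Criminal history: 10 prior points → Category D (9+).
Level 20 falls in the 18-24 band.
Grid: Level 18-24 × Category D = 1050-1320 days.
Probation check: level 20 ≤ 22 and category D > C → not eligible.

No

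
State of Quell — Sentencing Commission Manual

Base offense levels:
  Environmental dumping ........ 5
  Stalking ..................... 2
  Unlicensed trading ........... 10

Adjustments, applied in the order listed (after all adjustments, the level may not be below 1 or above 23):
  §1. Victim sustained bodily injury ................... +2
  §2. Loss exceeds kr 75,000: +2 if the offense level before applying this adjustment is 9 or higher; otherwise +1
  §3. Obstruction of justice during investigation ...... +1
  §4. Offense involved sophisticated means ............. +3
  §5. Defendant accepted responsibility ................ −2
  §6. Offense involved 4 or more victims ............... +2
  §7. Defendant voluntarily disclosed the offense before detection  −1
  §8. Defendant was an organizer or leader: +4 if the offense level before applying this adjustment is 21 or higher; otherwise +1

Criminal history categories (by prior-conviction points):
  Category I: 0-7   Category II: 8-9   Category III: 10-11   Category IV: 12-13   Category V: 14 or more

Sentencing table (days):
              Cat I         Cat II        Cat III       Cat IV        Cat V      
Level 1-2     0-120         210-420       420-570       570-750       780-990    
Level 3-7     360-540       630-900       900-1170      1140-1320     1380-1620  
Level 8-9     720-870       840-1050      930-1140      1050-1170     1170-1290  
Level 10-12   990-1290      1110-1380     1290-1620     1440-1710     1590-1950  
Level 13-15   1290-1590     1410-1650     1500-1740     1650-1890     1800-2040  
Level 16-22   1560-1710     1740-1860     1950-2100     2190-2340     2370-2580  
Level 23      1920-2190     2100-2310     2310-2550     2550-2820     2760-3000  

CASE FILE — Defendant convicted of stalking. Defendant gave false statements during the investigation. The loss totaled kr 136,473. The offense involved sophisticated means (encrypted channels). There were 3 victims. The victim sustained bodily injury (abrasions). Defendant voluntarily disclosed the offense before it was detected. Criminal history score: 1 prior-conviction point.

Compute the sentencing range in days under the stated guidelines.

Base offense level for stalking: 2.
§1 applies: 2 + 2 = 4.
§2 applies (level before this adjustment is 4 < 9, so +1): 4 + 1 = 5.
§3 applies: 5 + 1 = 6.
§4 applies: 6 + 3 = 9.
§7 applies: 9 − 1 = 8.
Final offense level: 8.
Criminal history: 1 prior point → Category I (0-7).
Level 8 falls in the 8-9 band.
Grid: Level 8-9 × Category I = 720-870 days.

720-870 days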